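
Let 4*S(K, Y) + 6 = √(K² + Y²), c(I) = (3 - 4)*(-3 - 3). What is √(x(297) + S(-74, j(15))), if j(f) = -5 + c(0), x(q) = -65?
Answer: √(-266 + √5477)/2 ≈ 6.9281*I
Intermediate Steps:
c(I) = 6 (c(I) = -1*(-6) = 6)
j(f) = 1 (j(f) = -5 + 6 = 1)
S(K, Y) = -3/2 + √(K² + Y²)/4
√(x(297) + S(-74, j(15))) = √(-65 + (-3/2 + √((-74)² + 1²)/4)) = √(-65 + (-3/2 + √(5476 + 1)/4)) = √(-65 + (-3/2 + √5477/4)) = √(-133/2 + √5477/4)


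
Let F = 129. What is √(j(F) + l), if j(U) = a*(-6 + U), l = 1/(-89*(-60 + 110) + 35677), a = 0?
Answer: √31227/31227 ≈ 0.0056589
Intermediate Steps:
l = 1/31227 (l = 1/(-89*50 + 35677) = 1/(-4450 + 35677) = 1/31227 ≈ 3.2024e-5)
j(U) = 0 (j(U) = 0*(-6 + U) = 0)
√(j(F) + l) = √(0 + 1/31227) = √(1/31227) = √31227/31227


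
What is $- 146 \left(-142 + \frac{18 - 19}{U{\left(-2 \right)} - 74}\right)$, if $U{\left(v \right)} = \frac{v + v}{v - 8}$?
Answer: $\frac{3814323}{184} \approx 20730.0$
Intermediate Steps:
$U{\left(v \right)} = \frac{2 v}{-8 + v}$
$- 146 \left(-142 + \frac{18 - 19}{U{\left(-2 \right)} - 74}\right) = - 146 \left(-142 + \frac{18 - 19}{2 \left(-2\right) \frac{1}{-8 - 2} - 74}\right) = - 146 \left(-142 - \frac{1}{2 \left(-2\right) \frac{1}{-10} - 74}\right) = - 146 \left(-142 - \frac{1}{2 \left(-2\right) \left(- \frac{1}{10}\right) - 74}\right) = - 146 \left(-142 - \frac{1}{\frac{2}{5} - 74}\right) = - 146 \left(-142 - \frac{1}{- \frac{368}{5}}\right) = - 146 \left(-142 - - \frac{5}{368}\right) = - 146 \left(-142 + \frac{5}{368}\right) = \left(-146\right) \left(- \frac{52251}{368}\right) = \frac{3814323}{184}$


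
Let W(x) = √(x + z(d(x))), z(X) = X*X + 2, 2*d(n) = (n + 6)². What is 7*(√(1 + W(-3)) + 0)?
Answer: 7*√(4 + 2*√77)/2 ≈ 16.248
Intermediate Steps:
d(n) = (6 + n)²/2 (d(n) = (n + 6)²/2 = (6 + n)²/2)
z(X) = 2 + X² (z(X) = X² + 2 = 2 + X²)
W(x) = √(2 + x + (6 + x)⁴/4) (W(x) = √(x + (2 + ((6 + x)²/2)²)) = √(x + (2 + (6 + x)⁴/4)) = √(2 + x + (6 + x)⁴/4))
7*(√(1 + W(-3)) + 0) = 7*(√(1 + √(8 + (6 - 3)⁴ + 4*(-3))/2) + 0) = 7*(√(1 + √(8 + 3⁴ - 12)/2) + 0) = 7*(√(1 + √(8 + 81 - 12)/2) + 0) = 7*(√(1 + √77/2) + 0) = 7*√(1 + √77/2)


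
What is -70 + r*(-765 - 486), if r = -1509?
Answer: 1887689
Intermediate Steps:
-70 + r*(-765 - 486) = -70 - 1509*(-765 - 486) = -70 - 1509*(-1251) = -70 + 1887759 = 1887689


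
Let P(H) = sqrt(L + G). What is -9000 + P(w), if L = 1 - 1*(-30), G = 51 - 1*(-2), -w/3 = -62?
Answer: -9000 + 2*sqrt(21) ≈ -8990.8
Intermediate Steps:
w = 186 (w = -3*(-62) = 186)
G = 53 (G = 51 + 2 = 53)
L = 31 (L = 1 + 30 = 31)
P(H) = 2*sqrt(21) (P(H) = sqrt(31 + 53) = sqrt(84) = 2*sqrt(21))
-9000 + P(w) = -9000 + 2*sqrt(21)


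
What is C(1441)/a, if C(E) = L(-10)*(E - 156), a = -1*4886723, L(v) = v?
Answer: 12850/4886723 ≈ 0.0026296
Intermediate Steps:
a = -4886723
C(E) = 1560 - 10*E (C(E) = -10*(E - 156) = -10*(-156 + E) = 1560 - 10*E)
C(1441)/a = (1560 - 10*1441)/(-4886723) = (1560 - 14410)*(-1/4886723) = -12850*(-1/4886723) = 12850/4886723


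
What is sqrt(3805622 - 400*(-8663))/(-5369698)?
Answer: -sqrt(7270822)/5369698 ≈ -0.00050216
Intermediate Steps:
sqrt(3805622 - 400*(-8663))/(-5369698) = sqrt(3805622 + 3465200)*(-1/5369698) = sqrt(7270822)*(-1/5369698) = -sqrt(7270822)/5369698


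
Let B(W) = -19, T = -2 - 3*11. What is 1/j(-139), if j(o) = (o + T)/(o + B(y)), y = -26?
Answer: 79/87 ≈ 0.90805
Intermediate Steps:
T = -35 (T = -2 - 33 = -35)
j(o) = (-35 + o)/(-19 + o) (j(o) = (o - 35)/(o - 19) = (-35 + o)/(-19 + o))
1/j(-139) = 1/((-35 - 139)/(-19 - 139)) = 1/(-174/(-158)) = 1/(-1/158*(-174)) = 1/(87/79) = 79/87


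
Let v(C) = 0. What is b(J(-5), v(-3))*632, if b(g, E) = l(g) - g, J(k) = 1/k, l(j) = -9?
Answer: -27808/5 ≈ -5561.6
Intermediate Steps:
b(g, E) = -9 - g
b(J(-5), v(-3))*632 = (-9 - 1/(-5))*632 = (-9 - 1*(-⅕))*632 = (-9 + ⅕)*632 = -44/5*632 = -27808/5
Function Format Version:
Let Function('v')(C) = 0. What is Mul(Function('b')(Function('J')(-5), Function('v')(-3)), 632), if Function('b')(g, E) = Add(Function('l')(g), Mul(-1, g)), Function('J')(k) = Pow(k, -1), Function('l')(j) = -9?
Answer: Rational(-27808, 5) ≈ -5561.6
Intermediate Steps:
Function('b')(g, E) = Add(-9, Mul(-1, g))
Mul(Function('b')(Function('J')(-5), Function('v')(-3)), 632) = Mul(Add(-9, Mul(-1, Pow(-5, -1))), 632) = Mul(Add(-9, Mul(-1, Rational(-1, 5))), 632) = Mul(Add(-9, Rational(1, 5)), 632) = Mul(Rational(-44, 5), 632) = Rational(-27808, 5)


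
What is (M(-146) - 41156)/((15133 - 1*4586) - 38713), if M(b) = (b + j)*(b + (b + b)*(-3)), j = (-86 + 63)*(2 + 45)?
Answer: 468433/14083 ≈ 33.262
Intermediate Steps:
j = -1081 (j = -23*47 = -1081)
M(b) = -5*b*(-1081 + b) (M(b) = (b - 1081)*(b + (b + b)*(-3)) = (-1081 + b)*(b + (2*b)*(-3)) = (-1081 + b)*(b - 6*b) = (-1081 + b)*(-5*b) = -5*b*(-1081 + b))
(M(-146) - 41156)/((15133 - 1*4586) - 38713) = (5*(-146)*(1081 - 1*(-146)) - 41156)/((15133 - 1*4586) - 38713) = (5*(-146)*(1081 + 146) - 41156)/((15133 - 4586) - 38713) = (5*(-146)*1227 - 41156)/(10547 - 38713) = (-895710 - 41156)/(-28166) = -936866*(-1/28166) = 468433/14083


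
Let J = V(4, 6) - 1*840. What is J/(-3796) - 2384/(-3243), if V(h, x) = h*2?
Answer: 225920/236739 ≈ 0.95430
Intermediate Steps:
V(h, x) = 2*h
J = -832 (J = 2*4 - 1*840 = 8 - 840 = -832)
J/(-3796) - 2384/(-3243) = -832/(-3796) - 2384/(-3243) = -832*(-1/3796) - 2384*(-1/3243) = 16/73 + 2384/3243 = 225920/236739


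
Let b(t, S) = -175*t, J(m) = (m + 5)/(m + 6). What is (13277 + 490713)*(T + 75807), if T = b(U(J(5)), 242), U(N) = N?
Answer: 419383686730/11 ≈ 3.8126e+10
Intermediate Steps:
J(m) = (5 + m)/(6 + m)
T = -1750/11 (T = -175*(5 + 5)/(6 + 5) = -175*10/11 = -1750/11 ≈ -159.09)
(13277 + 490713)*(T + 75807) = (13277 + 490713)*(-1750/11 + 75807) = 503990*(832127/11) = 419383686730/11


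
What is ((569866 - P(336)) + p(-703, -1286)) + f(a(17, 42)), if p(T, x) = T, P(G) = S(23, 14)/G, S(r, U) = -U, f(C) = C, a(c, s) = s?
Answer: 13660921/24 ≈ 5.6921e+5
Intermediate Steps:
P(G) = -14/G (P(G) = (-1*14)/G = -14/G)
((569866 - P(336)) + p(-703, -1286)) + f(a(17, 42)) = ((569866 - (-14)/336) - 703) + 42 = ((569866 - 1*(-1/24)) - 703) + 42 = ((569866 + 1/24) - 703) + 42 = (13676785/24 - 703) + 42 = 13659913/24 + 42 = 13660921/24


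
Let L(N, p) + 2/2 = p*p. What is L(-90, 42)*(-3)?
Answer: -5289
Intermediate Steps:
L(N, p) = -1 + p² (L(N, p) = -1 + p*p = -1 + p²)
L(-90, 42)*(-3) = (-1 + 42²)*(-3) = (-1 + 1764)*(-3) = 1763*(-3) = -5289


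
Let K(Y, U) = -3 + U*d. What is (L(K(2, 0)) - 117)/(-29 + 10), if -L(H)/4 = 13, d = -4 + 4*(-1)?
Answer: 169/19 ≈ 8.8947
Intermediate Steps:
d = -8 (d = -4 - 4 = -8)
K(Y, U) = -3 - 8*U (K(Y, U) = -3 + U*(-8) = -3 - 8*U)
L(H) = -52 (L(H) = -4*13 = -52)
(L(K(2, 0)) - 117)/(-29 + 10) = (-52 - 117)/(-29 + 10) = -169/(-19) = -1/19*(-169) = 169/19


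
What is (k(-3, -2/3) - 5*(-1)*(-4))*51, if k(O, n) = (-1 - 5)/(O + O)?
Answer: -969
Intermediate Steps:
k(O, n) = -3/O (k(O, n) = -6*1/(2*O) = -3/O)
(k(-3, -2/3) - 5*(-1)*(-4))*51 = (-3/(-3) - 5*(-1)*(-4))*51 = (-3*(-⅓) + 5*(-4))*51 = (1 - 20)*51 = -19*51 = -969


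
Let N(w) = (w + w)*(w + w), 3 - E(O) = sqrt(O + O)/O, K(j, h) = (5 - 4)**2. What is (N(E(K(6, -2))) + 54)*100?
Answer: 9800 - 2400*sqrt(2) ≈ 6405.9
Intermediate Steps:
K(j, h) = 1 (K(j, h) = 1**2 = 1)
E(O) = 3 - sqrt(2)/sqrt(O) (E(O) = 3 - sqrt(O + O)/O = 3 - sqrt(2*O)/O = 3 - sqrt(2)*sqrt(O)/O = 3 - sqrt(2)/sqrt(O))
N(w) = 4*w**2 (N(w) = (2*w)*(2*w) = 4*w**2)
(N(E(K(6, -2))) + 54)*100 = (4*(3 - sqrt(2)/sqrt(1))**2 + 54)*100 = (4*(3 - 1*sqrt(2)*1)**2 + 54)*100 = (4*(3 - sqrt(2))**2 + 54)*100 = (54 + 4*(3 - sqrt(2))**2)*100 = 5400 + 400*(3 - sqrt(2))**2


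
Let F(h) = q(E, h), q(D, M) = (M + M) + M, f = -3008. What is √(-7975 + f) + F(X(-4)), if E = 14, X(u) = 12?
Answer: 36 + I*√10983 ≈ 36.0 + 104.8*I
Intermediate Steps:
q(D, M) = 3*M (q(D, M) = 2*M + M = 3*M)
F(h) = 3*h
√(-7975 + f) + F(X(-4)) = √(-7975 - 3008) + 3*12 = √(-10983) + 36 = I*√10983 + 36 = 36 + I*√10983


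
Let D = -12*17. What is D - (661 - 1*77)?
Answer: -788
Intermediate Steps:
D = -204
D - (661 - 1*77) = -204 - (661 - 1*77) = -204 - (661 - 77) = -204 - 1*584 = -204 - 584 = -788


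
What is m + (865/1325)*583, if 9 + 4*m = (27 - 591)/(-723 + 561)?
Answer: 204779/540 ≈ 379.22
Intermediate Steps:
m = -149/108 (m = -9/4 + ((27 - 591)/(-723 + 561))/4 = -9/4 + (-564/(-162))/4 = -9/4 + (-564*(-1/162))/4 = -9/4 + (1/4)*(94/27) = -9/4 + 47/54 = -149/108 ≈ -1.3796)
m + (865/1325)*583 = -149/108 + (865/1325)*583 = -149/108 + (865*(1/1325))*583 = -149/108 + (173/265)*583 = -149/108 + 1903/5 = 204779/540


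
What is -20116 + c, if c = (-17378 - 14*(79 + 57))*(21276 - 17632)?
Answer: -70283724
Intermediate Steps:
c = -70263608 (c = (-17378 - 14*136)*3644 = (-17378 - 1904)*3644 = -19282*3644 = -70263608)
-20116 + c = -20116 - 70263608 = -70283724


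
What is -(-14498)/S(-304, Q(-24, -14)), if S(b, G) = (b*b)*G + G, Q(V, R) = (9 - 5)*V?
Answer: -7249/4436016 ≈ -0.0016341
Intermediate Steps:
Q(V, R) = 4*V
S(b, G) = G + G*b² (S(b, G) = b²*G + G = G*b² + G = G + G*b²)
-(-14498)/S(-304, Q(-24, -14)) = -(-14498)/((4*(-24))*(1 + (-304)²)) = -(-14498)/((-96*(1 + 92416))) = -(-14498)/((-96*92417)) = -(-14498)/(-8872032) = -(-14498)*(-1)/8872032 = -1*7249/4436016 = -7249/4436016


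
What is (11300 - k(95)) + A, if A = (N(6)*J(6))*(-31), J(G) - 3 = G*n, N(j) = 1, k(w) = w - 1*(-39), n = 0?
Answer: 11073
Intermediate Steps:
k(w) = 39 + w (k(w) = w + 39 = 39 + w)
J(G) = 3 (J(G) = 3 + G*0 = 3 + 0 = 3)
A = -93 (A = (1*3)*(-31) = 3*(-31) = -93)
(11300 - k(95)) + A = (11300 - (39 + 95)) - 93 = (11300 - 1*134) - 93 = (11300 - 134) - 93 = 11166 - 93 = 11073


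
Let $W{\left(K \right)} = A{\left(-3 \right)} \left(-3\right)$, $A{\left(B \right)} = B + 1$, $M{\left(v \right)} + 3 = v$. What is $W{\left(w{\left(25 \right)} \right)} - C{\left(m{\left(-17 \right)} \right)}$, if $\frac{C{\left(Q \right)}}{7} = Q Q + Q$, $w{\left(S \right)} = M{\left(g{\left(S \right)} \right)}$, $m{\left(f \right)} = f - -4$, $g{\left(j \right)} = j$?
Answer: $-1086$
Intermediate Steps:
$m{\left(f \right)} = 4 + f$ ($m{\left(f \right)} = f + 4 = 4 + f$)
$M{\left(v \right)} = -3 + v$
$w{\left(S \right)} = -3 + S$
$A{\left(B \right)} = 1 + B$
$C{\left(Q \right)} = 7 Q + 7 Q^{2}$ ($C{\left(Q \right)} = 7 \left(Q Q + Q\right) = 7 \left(Q^{2} + Q\right) = 7 \left(Q + Q^{2}\right) = 7 Q + 7 Q^{2}$)
$W{\left(K \right)} = 6$ ($W{\left(K \right)} = \left(1 - 3\right) \left(-3\right) = \left(-2\right) \left(-3\right) = 6$)
$W{\left(w{\left(25 \right)} \right)} - C{\left(m{\left(-17 \right)} \right)} = 6 - 7 \left(4 - 17\right) \left(1 + \left(4 - 17\right)\right) = 6 - 7 \left(-13\right) \left(1 - 13\right) = 6 - 7 \left(-13\right) \left(-12\right) = 6 - 1092 = -1086$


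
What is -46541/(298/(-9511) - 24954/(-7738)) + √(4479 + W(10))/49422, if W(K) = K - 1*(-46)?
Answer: -1712618463919/117515785 + √4535/49422 ≈ -14574.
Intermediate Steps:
W(K) = 46 + K (W(K) = K + 46 = 46 + K)
-46541/(298/(-9511) - 24954/(-7738)) + √(4479 + W(10))/49422 = -46541/(298/(-9511) - 24954/(-7738)) + √(4479 + (46 + 10))/49422 = -46541/(298*(-1/9511) - 24954*(-1/7738)) + √(4479 + 56)*(1/49422) = -46541/(-298/9511 + 12477/3869) + √4535*(1/49422) = -46541/117515785/36798059 + √4535/49422 = -46541*36798059/117515785 + √4535/49422 = -1712618463919/117515785 + √4535/49422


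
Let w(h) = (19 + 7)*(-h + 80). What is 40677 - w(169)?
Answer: 42991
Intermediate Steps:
w(h) = 2080 - 26*h (w(h) = 26*(80 - h) = 2080 - 26*h)
40677 - w(169) = 40677 - (2080 - 26*169) = 40677 - (2080 - 4394) = 40677 - 1*(-2314) = 40677 + 2314 = 42991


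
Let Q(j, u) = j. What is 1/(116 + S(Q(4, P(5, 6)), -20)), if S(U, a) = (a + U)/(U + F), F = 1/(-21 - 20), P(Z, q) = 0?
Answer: 163/18252 ≈ 0.0089305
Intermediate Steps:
F = -1/41 (F = 1/(-41) = -1/41 ≈ -0.024390)
S(U, a) = (U + a)/(-1/41 + U) (S(U, a) = (a + U)/(U - 1/41) = (U + a)/(-1/41 + U))
1/(116 + S(Q(4, P(5, 6)), -20)) = 1/(116 + 41*(4 - 20)/(-1 + 41*4)) = 1/(116 + 41*(-16)/(-1 + 164)) = 1/(116 + 41*(-16)/163) = 1/(116 + 41*(1/163)*(-16)) = 1/(116 - 656/163) = 1/(18252/163) = 163/18252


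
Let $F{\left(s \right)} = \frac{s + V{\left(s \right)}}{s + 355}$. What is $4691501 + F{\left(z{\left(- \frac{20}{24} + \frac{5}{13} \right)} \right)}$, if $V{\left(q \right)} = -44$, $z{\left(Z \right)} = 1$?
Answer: $\frac{1670174313}{356} \approx 4.6915 \cdot 10^{6}$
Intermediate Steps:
$F{\left(s \right)} = \frac{-44 + s}{355 + s}$ ($F{\left(s \right)} = \frac{s - 44}{s + 355} = \frac{-44 + s}{355 + s}$)
$4691501 + F{\left(z{\left(- \frac{20}{24} + \frac{5}{13} \right)} \right)} = 4691501 + \frac{-44 + 1}{355 + 1} = 4691501 + \frac{1}{356} \left(-43\right) = 4691501 - \frac{43}{356} = \frac{1670174313}{356}$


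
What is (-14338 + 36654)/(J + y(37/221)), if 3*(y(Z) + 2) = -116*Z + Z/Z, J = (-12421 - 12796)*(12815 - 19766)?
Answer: 176137/1383486511 ≈ 0.00012731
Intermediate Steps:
J = 175283367 (J = -25217*(-6951) = 175283367)
y(Z) = -5/3 - 116*Z/3 (y(Z) = -2 + (-116*Z + Z/Z)/3 = -2 + (-116*Z + 1)/3 = -2 + (1 - 116*Z)/3 = -2 + (⅓ - 116*Z/3) = -5/3 - 116*Z/3)
(-14338 + 36654)/(J + y(37/221)) = (-14338 + 36654)/(175283367 + (-5/3 - 4292/(3*221))) = 22316/(175283367 + (-5/3 - 4292/(3*221))) = 22316/(175283367 + (-5/3 - 116/3*37/221)) = 22316/(175283367 + (-5/3 - 4292/663)) = 22316/(175283367 - 1799/221) = 22316/(38737622308/221) = 22316*(221/38737622308) = 176137/1383486511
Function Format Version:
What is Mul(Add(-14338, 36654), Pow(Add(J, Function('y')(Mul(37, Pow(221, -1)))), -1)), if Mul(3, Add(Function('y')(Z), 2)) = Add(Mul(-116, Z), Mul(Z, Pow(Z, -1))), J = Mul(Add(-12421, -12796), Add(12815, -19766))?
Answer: Rational(176137, 1383486511) ≈ 0.00012731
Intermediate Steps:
J = 175283367 (J = Mul(-25217, -6951) = 175283367)
Function('y')(Z) = Add(Rational(-5, 3), Mul(Rational(-116, 3), Z)) (Function('y')(Z) = Add(-2, Mul(Rational(1, 3), Add(Mul(-116, Z), Mul(Z, Pow(Z, -1))))) = Add(-2, Mul(Rational(1, 3), Add(Mul(-116, Z), 1))) = Add(-2, Mul(Rational(1, 3), Add(1, Mul(-116, Z)))) = Add(-2, Add(Rational(1, 3), Mul(Rational(-116, 3), Z))) = Add(Rational(-5, 3), Mul(Rational(-116, 3), Z)))
Mul(Add(-14338, 36654), Pow(Add(J, Function('y')(Mul(37, Pow(221, -1)))), -1)) = Mul(Add(-14338, 36654), Pow(Add(175283367, Add(Rational(-5, 3), Mul(Rational(-116, 3), Mul(37, Pow(221, -1))))), -1)) = Mul(22316, Pow(Add(175283367, Add(Rational(-5, 3), Mul(Rational(-116, 3), Mul(37, Rational(1, 221))))), -1)) = Mul(22316, Pow(Add(175283367, Add(Rational(-5, 3), Mul(Rational(-116, 3), Rational(37, 221)))), -1)) = Mul(22316, Pow(Add(175283367, Add(Rational(-5, 3), Rational(-4292, 663))), -1)) = Mul(22316, Pow(Add(175283367, Rational(-1799, 221)), -1)) = Mul(22316, Pow(Rational(38737622308, 221), -1)) = Mul(22316, Rational(221, 38737622308)) = Rational(176137, 1383486511)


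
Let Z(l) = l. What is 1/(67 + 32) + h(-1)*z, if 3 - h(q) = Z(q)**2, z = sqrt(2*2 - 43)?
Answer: 1/99 + 2*I*sqrt(39) ≈ 0.010101 + 12.49*I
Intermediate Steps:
z = I*sqrt(39) (z = sqrt(4 - 43) = sqrt(-39) = I*sqrt(39) ≈ 6.245*I)
h(q) = 3 - q**2
1/(67 + 32) + h(-1)*z = 1/(67 + 32) + (3 - 1*(-1)**2)*(I*sqrt(39)) = 1/99 + (3 - 1*1)*(I*sqrt(39)) = 1/99 + (3 - 1)*(I*sqrt(39)) = 1/99 + 2*(I*sqrt(39)) = 1/99 + 2*I*sqrt(39)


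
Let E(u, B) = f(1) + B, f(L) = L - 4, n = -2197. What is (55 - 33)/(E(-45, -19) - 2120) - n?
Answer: 2352976/1071 ≈ 2197.0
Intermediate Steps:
f(L) = -4 + L
E(u, B) = -3 + B (E(u, B) = (-4 + 1) + B = -3 + B)
(55 - 33)/(E(-45, -19) - 2120) - n = (55 - 33)/((-3 - 19) - 2120) - 1*(-2197) = 22/(-22 - 2120) + 2197 = 22/(-2142) + 2197 = 22*(-1/2142) + 2197 = -11/1071 + 2197 = 2352976/1071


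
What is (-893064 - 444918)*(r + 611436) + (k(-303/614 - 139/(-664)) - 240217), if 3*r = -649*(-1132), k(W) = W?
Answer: -233558463247103051/203848 ≈ -1.1457e+12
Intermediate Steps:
r = 734668/3 (r = (-649*(-1132))/3 = (1/3)*734668 = 734668/3 ≈ 2.4489e+5)
(-893064 - 444918)*(r + 611436) + (k(-303/614 - 139/(-664)) - 240217) = (-893064 - 444918)*(734668/3 + 611436) + ((-303/614 - 139/(-664)) - 240217) = -1337982*2568976/3 + ((-303*1/614 - 139*(-1/664)) - 240217) = -1145747882144 + ((-303/614 + 139/664) - 240217) = -1145747882144 + (-57923/203848 - 240217) = -1145747882144 - 48967812939/203848 = -233558463247103051/203848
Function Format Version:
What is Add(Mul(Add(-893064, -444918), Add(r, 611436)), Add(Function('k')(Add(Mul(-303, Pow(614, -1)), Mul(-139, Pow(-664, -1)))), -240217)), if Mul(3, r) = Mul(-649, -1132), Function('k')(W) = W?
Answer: Rational(-233558463247103051, 203848) ≈ -1.1457e+12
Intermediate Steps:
r = Rational(734668, 3) (r = Mul(Rational(1, 3), Mul(-649, -1132)) = Mul(Rational(1, 3), 734668) = Rational(734668, 3) ≈ 2.4489e+5)
Add(Mul(Add(-893064, -444918), Add(r, 611436)), Add(Function('k')(Add(Mul(-303, Pow(614, -1)), Mul(-139, Pow(-664, -1)))), -240217)) = Add(Mul(Add(-893064, -444918), Add(Rational(734668, 3), 611436)), Add(Add(Mul(-303, Pow(614, -1)), Mul(-139, Pow(-664, -1))), -240217)) = Add(Mul(-1337982, Rational(2568976, 3)), Add(Add(Mul(-303, Rational(1, 614)), Mul(-139, Rational(-1, 664))), -240217)) = Add(-1145747882144, Add(Add(Rational(-303, 614), Rational(139, 664)), -240217)) = Add(-1145747882144, Add(Rational(-57923, 203848), -240217)) = Add(-1145747882144, Rational(-48967812939, 203848)) = Rational(-233558463247103051, 203848)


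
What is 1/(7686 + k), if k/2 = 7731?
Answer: 1/23148 ≈ 4.3200e-5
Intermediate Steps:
k = 15462 (k = 2*7731 = 15462)
1/(7686 + k) = 1/(7686 + 15462) = 1/23148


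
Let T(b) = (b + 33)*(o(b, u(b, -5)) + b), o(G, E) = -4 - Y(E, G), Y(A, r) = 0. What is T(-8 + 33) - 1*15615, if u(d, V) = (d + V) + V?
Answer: -14397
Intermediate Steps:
u(d, V) = d + 2*V (u(d, V) = (V + d) + V = d + 2*V)
o(G, E) = -4 (o(G, E) = -4 - 1*0 = -4 + 0 = -4)
T(b) = (-4 + b)*(33 + b) (T(b) = (b + 33)*(-4 + b) = (33 + b)*(-4 + b) = (-4 + b)*(33 + b))
T(-8 + 33) - 1*15615 = (-132 + (-8 + 33)² + 29*(-8 + 33)) - 1*15615 = (-132 + 25² + 29*25) - 15615 = (-132 + 625 + 725) - 15615 = 1218 - 15615 = -14397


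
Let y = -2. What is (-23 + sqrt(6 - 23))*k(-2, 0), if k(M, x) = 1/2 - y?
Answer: -115/2 + 5*I*sqrt(17)/2 ≈ -57.5 + 10.308*I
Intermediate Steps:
k(M, x) = 5/2 (k(M, x) = 1/2 - 1*(-2) = 1/2 + 2 = 5/2)
(-23 + sqrt(6 - 23))*k(-2, 0) = (-23 + sqrt(6 - 23))*(5/2) = (-23 + sqrt(-17))*(5/2) = (-23 + I*sqrt(17))*(5/2) = -115/2 + 5*I*sqrt(17)/2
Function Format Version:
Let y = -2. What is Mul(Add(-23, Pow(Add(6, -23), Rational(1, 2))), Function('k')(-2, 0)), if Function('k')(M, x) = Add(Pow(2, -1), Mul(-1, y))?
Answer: Add(Rational(-115, 2), Mul(Rational(5, 2), I, Pow(17, Rational(1, 2)))) ≈ Add(-57.500, Mul(10.308, I))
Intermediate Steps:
Function('k')(M, x) = Rational(5, 2) (Function('k')(M, x) = Add(Pow(2, -1), Mul(-1, -2)) = Add(Rational(1, 2), 2) = Rational(5, 2))
Mul(Add(-23, Pow(Add(6, -23), Rational(1, 2))), Function('k')(-2, 0)) = Mul(Add(-23, Pow(Add(6, -23), Rational(1, 2))), Rational(5, 2)) = Mul(Add(-23, Pow(-17, Rational(1, 2))), Rational(5, 2)) = Mul(Add(-23, Mul(I, Pow(17, Rational(1, 2)))), Rational(5, 2)) = Add(Rational(-115, 2), Mul(Rational(5, 2), I, Pow(17, Rational(1, 2))))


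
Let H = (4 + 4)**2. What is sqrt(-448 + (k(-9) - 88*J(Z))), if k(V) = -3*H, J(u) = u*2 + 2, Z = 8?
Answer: 4*I*sqrt(139) ≈ 47.159*I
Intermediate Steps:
H = 64 (H = 8**2 = 64)
J(u) = 2 + 2*u (J(u) = 2*u + 2 = 2 + 2*u)
k(V) = -192 (k(V) = -3*64 = -192)
sqrt(-448 + (k(-9) - 88*J(Z))) = sqrt(-448 + (-192 - 88*(2 + 2*8))) = sqrt(-448 + (-192 - 88*(2 + 16))) = sqrt(-448 + (-192 - 88*18)) = sqrt(-448 + (-192 - 1584)) = sqrt(-448 - 1776) = sqrt(-2224) = 4*I*sqrt(139)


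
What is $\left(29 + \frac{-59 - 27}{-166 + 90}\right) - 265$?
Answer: $- \frac{8925}{38} \approx -234.87$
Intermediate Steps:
$\left(29 + \frac{-59 - 27}{-166 + 90}\right) - 265 = \left(29 - \frac{86}{-76}\right) - 265 = \left(29 - - \frac{43}{38}\right) - 265 = \left(29 + \frac{43}{38}\right) - 265 = \frac{1145}{38} - 265 = - \frac{8925}{38}$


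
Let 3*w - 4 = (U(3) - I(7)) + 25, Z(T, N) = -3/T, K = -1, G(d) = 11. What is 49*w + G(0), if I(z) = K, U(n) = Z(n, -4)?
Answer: 1454/3 ≈ 484.67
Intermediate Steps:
U(n) = -3/n
I(z) = -1
w = 29/3 (w = 4/3 + ((-3/3 - 1*(-1)) + 25)/3 = 4/3 + ((-3*1/3 + 1) + 25)/3 = 4/3 + ((-1 + 1) + 25)/3 = 4/3 + (0 + 25)/3 = 4/3 + (1/3)*25 = 4/3 + 25/3 = 29/3 ≈ 9.6667)
49*w + G(0) = 49*(29/3) + 11 = 1421/3 + 11 = 1454/3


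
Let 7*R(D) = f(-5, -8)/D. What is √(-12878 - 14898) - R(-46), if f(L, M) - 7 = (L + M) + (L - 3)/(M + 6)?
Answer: -1/161 + 8*I*√434 ≈ -0.0062112 + 166.66*I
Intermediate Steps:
f(L, M) = 7 + L + M + (-3 + L)/(6 + M) (f(L, M) = 7 + ((L + M) + (L - 3)/(M + 6)) = 7 + ((L + M) + (-3 + L)/(6 + M)) = 7 + (L + M + (-3 + L)/(6 + M)) = 7 + L + M + (-3 + L)/(6 + M))
R(D) = -2/(7*D) (R(D) = (((39 + (-8)² + 7*(-5) + 13*(-8) - 5*(-8))/(6 - 8))/D)/7 = (((39 + 64 - 35 - 104 + 40)/(-2))/D)/7 = ((-½*4)/D)/7 = (-2/D)/7 = -2/(7*D))
√(-12878 - 14898) - R(-46) = √(-12878 - 14898) - (-2)/(7*(-46)) = √(-27776) - (-2)*(-1)/(7*46) = 8*I*√434 - 1*1/161 = 8*I*√434 - 1/161 = -1/161 + 8*I*√434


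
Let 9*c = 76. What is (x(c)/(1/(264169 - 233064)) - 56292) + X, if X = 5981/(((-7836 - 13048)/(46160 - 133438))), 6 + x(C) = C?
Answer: 4204399175/93978 ≈ 44738.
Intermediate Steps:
c = 76/9 (c = (⅑)*76 = 76/9 ≈ 8.4444)
x(C) = -6 + C
X = 261004859/10442 (X = 5981/((-20884/(-87278))) = 5981/((-20884*(-1/87278))) = 5981/(10442/43639) = 5981*(43639/10442) = 261004859/10442 ≈ 24996.)
(x(c)/(1/(264169 - 233064)) - 56292) + X = ((-6 + 76/9)/(1/(264169 - 233064)) - 56292) + 261004859/10442 = (22/(9*(1/31105)) - 56292) + 261004859/10442 = ((22/9)*31105 - 56292) + 261004859/10442 = (684310/9 - 56292) + 261004859/10442 = 177682/9 + 261004859/10442 = 4204399175/93978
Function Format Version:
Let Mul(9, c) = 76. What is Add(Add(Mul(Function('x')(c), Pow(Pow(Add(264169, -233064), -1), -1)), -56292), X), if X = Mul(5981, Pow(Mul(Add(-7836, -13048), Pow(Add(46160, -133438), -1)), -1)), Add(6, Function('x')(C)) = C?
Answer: Rational(4204399175, 93978) ≈ 44738.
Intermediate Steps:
c = Rational(76, 9) (c = Mul(Rational(1, 9), 76) = Rational(76, 9) ≈ 8.4444)
Function('x')(C) = Add(-6, C)
X = Rational(261004859, 10442) (X = Mul(5981, Pow(Mul(-20884, Pow(-87278, -1)), -1)) = Mul(5981, Pow(Mul(-20884, Rational(-1, 87278)), -1)) = Mul(5981, Pow(Rational(10442, 43639), -1)) = Mul(5981, Rational(43639, 10442)) = Rational(261004859, 10442) ≈ 24996.)
Add(Add(Mul(Function('x')(c), Pow(Pow(Add(264169, -233064), -1), -1)), -56292), X) = Add(Add(Mul(Add(-6, Rational(76, 9)), Pow(Pow(Add(264169, -233064), -1), -1)), -56292), Rational(261004859, 10442)) = Add(Add(Mul(Rational(22, 9), Pow(Pow(31105, -1), -1)), -56292), Rational(261004859, 10442)) = Add(Add(Mul(Rational(22, 9), Pow(Rational(1, 31105), -1)), -56292), Rational(261004859, 10442)) = Add(Add(Mul(Rational(22, 9), 31105), -56292), Rational(261004859, 10442)) = Add(Add(Rational(684310, 9), -56292), Rational(261004859, 10442)) = Add(Rational(177682, 9), Rational(261004859, 10442)) = Rational(4204399175, 93978)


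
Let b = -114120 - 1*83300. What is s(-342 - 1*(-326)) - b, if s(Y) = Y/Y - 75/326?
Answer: 64359171/326 ≈ 1.9742e+5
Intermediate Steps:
s(Y) = 251/326 (s(Y) = 1 - 75*1/326 = 1 - 75/326 = 251/326)
b = -197420 (b = -114120 - 83300 = -197420)
s(-342 - 1*(-326)) - b = 251/326 - 1*(-197420) = 251/326 + 197420 = 64359171/326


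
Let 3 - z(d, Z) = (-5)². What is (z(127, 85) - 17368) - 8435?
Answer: -25825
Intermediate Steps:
z(d, Z) = -22 (z(d, Z) = 3 - 1*(-5)² = 3 - 1*25 = 3 - 25 = -22)
(z(127, 85) - 17368) - 8435 = (-22 - 17368) - 8435 = -17390 - 8435 = -25825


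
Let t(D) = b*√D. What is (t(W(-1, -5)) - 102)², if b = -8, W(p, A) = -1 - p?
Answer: 10404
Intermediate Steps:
t(D) = -8*√D
(t(W(-1, -5)) - 102)² = (-8*√(-1 - 1*(-1)) - 102)² = (-8*√(-1 + 1) - 102)² = (-8*√0 - 102)² = (-8*0 - 102)² = (0 - 102)² = (-102)² = 10404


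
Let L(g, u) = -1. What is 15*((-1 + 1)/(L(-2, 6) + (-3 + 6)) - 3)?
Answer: -45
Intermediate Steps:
15*((-1 + 1)/(L(-2, 6) + (-3 + 6)) - 3) = 15*((-1 + 1)/(-1 + (-3 + 6)) - 3) = 15*(0/(-1 + 3) - 3) = 15*(0/2 - 3) = 15*(0*(½) - 3) = 15*(0 - 3) = 15*(-3) = -45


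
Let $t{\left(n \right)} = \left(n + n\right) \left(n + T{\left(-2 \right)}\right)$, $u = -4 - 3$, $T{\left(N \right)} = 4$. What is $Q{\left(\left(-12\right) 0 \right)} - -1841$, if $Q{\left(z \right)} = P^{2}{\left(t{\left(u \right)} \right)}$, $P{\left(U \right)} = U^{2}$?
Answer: $3113537$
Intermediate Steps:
$u = -7$
$t{\left(n \right)} = 2 n \left(4 + n\right)$ ($t{\left(n \right)} = \left(n + n\right) \left(n + 4\right) = 2 n \left(4 + n\right)$)
$Q{\left(z \right)} = 3111696$ ($Q{\left(z \right)} = \left(\left(2 \left(-7\right) \left(4 - 7\right)\right)^{2}\right)^{2} = \left(\left(2 \left(-7\right) \left(-3\right)\right)^{2}\right)^{2} = \left(42^{2}\right)^{2} = 1764^{2} = 3111696$)
$Q{\left(\left(-12\right) 0 \right)} - -1841 = 3111696 - -1841 = 3111696 + 1841 = 3113537$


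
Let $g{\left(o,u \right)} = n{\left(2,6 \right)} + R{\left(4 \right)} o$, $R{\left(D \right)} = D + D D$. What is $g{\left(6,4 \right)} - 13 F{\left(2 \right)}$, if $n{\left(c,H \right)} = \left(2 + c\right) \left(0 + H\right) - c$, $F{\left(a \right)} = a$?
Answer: $116$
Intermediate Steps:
$n{\left(c,H \right)} = - c + H \left(2 + c\right)$ ($n{\left(c,H \right)} = \left(2 + c\right) H - c = H \left(2 + c\right) - c = - c + H \left(2 + c\right)$)
$R{\left(D \right)} = D + D^{2}$
$g{\left(o,u \right)} = 22 + 20 o$ ($g{\left(o,u \right)} = \left(\left(-1\right) 2 + 2 \cdot 6 + 6 \cdot 2\right) + 4 \left(1 + 4\right) o = \left(-2 + 12 + 12\right) + 4 \cdot 5 o = 22 + 20 o$)
$g{\left(6,4 \right)} - 13 F{\left(2 \right)} = \left(22 + 20 \cdot 6\right) - 26 = \left(22 + 120\right) - 26 = 142 - 26 = 116$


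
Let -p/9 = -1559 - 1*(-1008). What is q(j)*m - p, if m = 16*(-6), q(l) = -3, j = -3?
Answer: -4671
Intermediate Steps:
m = -96
p = 4959 (p = -9*(-1559 - 1*(-1008)) = -9*(-1559 + 1008) = -9*(-551) = 4959)
q(j)*m - p = -3*(-96) - 1*4959 = 288 - 4959 = -4671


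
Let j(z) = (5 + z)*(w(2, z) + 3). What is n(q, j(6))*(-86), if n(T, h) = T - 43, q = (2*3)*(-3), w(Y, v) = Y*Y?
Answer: 5246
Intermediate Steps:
w(Y, v) = Y²
q = -18 (q = 6*(-3) = -18)
j(z) = 35 + 7*z (j(z) = (5 + z)*(2² + 3) = (5 + z)*(4 + 3) = (5 + z)*7 = 35 + 7*z)
n(T, h) = -43 + T
n(q, j(6))*(-86) = (-43 - 18)*(-86) = -61*(-86) = 5246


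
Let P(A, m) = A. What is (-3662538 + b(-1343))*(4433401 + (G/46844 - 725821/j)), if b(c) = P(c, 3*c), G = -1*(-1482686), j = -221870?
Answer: -21103008034691671478143/1299159785 ≈ -1.6244e+13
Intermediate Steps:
G = 1482686
b(c) = c
(-3662538 + b(-1343))*(4433401 + (G/46844 - 725821/j)) = (-3662538 - 1343)*(4433401 + (1482686/46844 - 725821/(-221870))) = -3663881*(4433401 + (1482686*(1/46844) - 725821*(-1/221870))) = -3663881*(4433401 + (741343/23422 + 725821/221870)) = -3663881*(4433401 + 45370487718/1299159785) = -3663881*5759741660466503/1299159785 = -21103008034691671478143/1299159785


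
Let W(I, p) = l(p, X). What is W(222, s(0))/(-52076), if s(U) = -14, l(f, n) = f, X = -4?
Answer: 7/26038 ≈ 0.00026884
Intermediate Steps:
W(I, p) = p
W(222, s(0))/(-52076) = -14/(-52076) = -14*(-1/52076) = 7/26038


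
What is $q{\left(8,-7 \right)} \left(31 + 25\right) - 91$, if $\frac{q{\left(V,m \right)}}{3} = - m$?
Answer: $1085$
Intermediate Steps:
$q{\left(V,m \right)} = - 3 m$ ($q{\left(V,m \right)} = 3 \left(- m\right) = - 3 m$)
$q{\left(8,-7 \right)} \left(31 + 25\right) - 91 = \left(-3\right) \left(-7\right) \left(31 + 25\right) - 91 = 21 \cdot 56 - 91 = 1176 - 91 = 1085$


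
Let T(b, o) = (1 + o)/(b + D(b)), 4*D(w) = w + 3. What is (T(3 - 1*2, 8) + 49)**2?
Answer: 11449/4 ≈ 2862.3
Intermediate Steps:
D(w) = 3/4 + w/4 (D(w) = (w + 3)/4 = (3 + w)/4 = 3/4 + w/4)
T(b, o) = (1 + o)/(3/4 + 5*b/4) (T(b, o) = (1 + o)/(b + (3/4 + b/4)) = (1 + o)/(3/4 + 5*b/4))
(T(3 - 1*2, 8) + 49)**2 = (4*(1 + 8)/(3 + 5*(3 - 1*2)) + 49)**2 = (4*9/(3 + 5*(3 - 2)) + 49)**2 = (4*9/(3 + 5*1) + 49)**2 = (4*9/(3 + 5) + 49)**2 = (4*9/8 + 49)**2 = (4*(1/8)*9 + 49)**2 = (9/2 + 49)**2 = (107/2)**2 = 11449/4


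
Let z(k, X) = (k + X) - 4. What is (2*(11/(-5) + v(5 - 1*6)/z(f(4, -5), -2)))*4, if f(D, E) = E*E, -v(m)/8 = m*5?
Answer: -72/95 ≈ -0.75789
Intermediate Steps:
v(m) = -40*m (v(m) = -8*m*5 = -40*m)
f(D, E) = E²
z(k, X) = -4 + X + k (z(k, X) = (X + k) - 4 = -4 + X + k)
(2*(11/(-5) + v(5 - 1*6)/z(f(4, -5), -2)))*4 = (2*(11/(-5) + (-40*(5 - 1*6))/(-4 - 2 + (-5)²)))*4 = (2*(11*(-⅕) + (-40*(5 - 6))/(-4 - 2 + 25)))*4 = (2*(-11/5 - 40*(-1)/19))*4 = (2*(-11/5 + 40*(1/19)))*4 = (2*(-11/5 + 40/19))*4 = (2*(-9/95))*4 = -18/95*4 = -72/95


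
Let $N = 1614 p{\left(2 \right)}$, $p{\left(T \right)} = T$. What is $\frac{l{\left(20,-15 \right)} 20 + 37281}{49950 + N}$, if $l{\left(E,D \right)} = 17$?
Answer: $\frac{37621}{53178} \approx 0.70745$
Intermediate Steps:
$N = 3228$ ($N = 1614 \cdot 2 = 3228$)
$\frac{l{\left(20,-15 \right)} 20 + 37281}{49950 + N} = \frac{17 \cdot 20 + 37281}{49950 + 3228} = \frac{340 + 37281}{53178} = 37621 \cdot \frac{1}{53178} = \frac{37621}{53178}$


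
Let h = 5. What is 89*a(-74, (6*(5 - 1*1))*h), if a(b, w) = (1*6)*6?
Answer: 3204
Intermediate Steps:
a(b, w) = 36 (a(b, w) = 6*6 = 36)
89*a(-74, (6*(5 - 1*1))*h) = 89*36 = 3204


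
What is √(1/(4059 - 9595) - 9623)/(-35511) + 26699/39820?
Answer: 26699/39820 - I*√18432433434/49147224 ≈ 0.67049 - 0.0027624*I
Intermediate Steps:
√(1/(4059 - 9595) - 9623)/(-35511) + 26699/39820 = √(1/(-5536) - 9623)*(-1/35511) + 26699*(1/39820) = √(-1/5536 - 9623)*(-1/35511) + 26699/39820 = √(-53272929/5536)*(-1/35511) + 26699/39820 = (I*√18432433434/1384)*(-1/35511) + 26699/39820 = -I*√18432433434/49147224 + 26699/39820 = 26699/39820 - I*√18432433434/49147224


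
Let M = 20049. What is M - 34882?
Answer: -14833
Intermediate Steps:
M - 34882 = 20049 - 34882 = -14833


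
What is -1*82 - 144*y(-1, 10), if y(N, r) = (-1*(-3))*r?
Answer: -4402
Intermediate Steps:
y(N, r) = 3*r
-1*82 - 144*y(-1, 10) = -1*82 - 432*10 = -82 - 144*30 = -82 - 4320 = -4402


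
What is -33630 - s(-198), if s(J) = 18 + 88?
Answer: -33736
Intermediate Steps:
s(J) = 106
-33630 - s(-198) = -33630 - 1*106 = -33630 - 106 = -33736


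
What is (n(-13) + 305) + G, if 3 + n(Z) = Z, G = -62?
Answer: 227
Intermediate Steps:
n(Z) = -3 + Z
(n(-13) + 305) + G = ((-3 - 13) + 305) - 62 = (-16 + 305) - 62 = 289 - 62 = 227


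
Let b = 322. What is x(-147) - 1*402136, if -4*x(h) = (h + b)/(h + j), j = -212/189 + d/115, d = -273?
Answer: -5261579008343/13084088 ≈ -4.0214e+5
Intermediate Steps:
j = -75977/21735 (j = -212/189 - 273/115 = -75977/21735 ≈ -3.4956)
x(h) = -(322 + h)/(4*(-75977/21735 + h)) (x(h) = -(h + 322)/(4*(h - 75977/21735)) = -(322 + h)/(4*(-75977/21735 + h)))
x(-147) - 1*402136 = 21735*(-322 - 1*(-147))/(4*(-75977 + 21735*(-147))) - 1*402136 = 21735*(-322 + 147)/(4*(-75977 - 3195045)) - 402136 = (21735/4)*(-175)/(-3271022) - 402136 = (21735/4)*(-1/3271022)*(-175) - 402136 = 3803625/13084088 - 402136 = -5261579008343/13084088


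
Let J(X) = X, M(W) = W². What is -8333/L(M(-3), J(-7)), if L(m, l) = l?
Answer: 8333/7 ≈ 1190.4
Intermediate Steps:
-8333/L(M(-3), J(-7)) = -8333/(-7) = -8333*(-⅐) = 8333/7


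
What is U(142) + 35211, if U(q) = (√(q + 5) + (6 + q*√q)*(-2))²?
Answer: 35211 + (12 - 7*√3 + 284*√142)² ≈ 1.1488e+7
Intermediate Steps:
U(q) = (-12 + √(5 + q) - 2*q^(3/2))² (U(q) = (√(5 + q) + (6 + q^(3/2))*(-2))² = (√(5 + q) + (-12 - 2*q^(3/2)))² = (-12 + √(5 + q) - 2*q^(3/2))²)
U(142) + 35211 = (12 - √(5 + 142) + 2*142^(3/2))² + 35211 = (12 - √147 + 2*(142*√142))² + 35211 = (12 - 7*√3 + 284*√142)² + 35211 = 35211 + (12 - 7*√3 + 284*√142)²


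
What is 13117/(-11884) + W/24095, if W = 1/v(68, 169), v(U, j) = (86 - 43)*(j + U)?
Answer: -3220907474081/2918141691180 ≈ -1.1038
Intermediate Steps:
v(U, j) = 43*U + 43*j (v(U, j) = 43*(U + j) = 43*U + 43*j)
W = 1/10191 (W = 1/(43*68 + 43*169) = 1/(2924 + 7267) = 1/10191 ≈ 9.8126e-5)
13117/(-11884) + W/24095 = 13117/(-11884) + (1/10191)/24095 = 13117*(-1/11884) + (1/10191)*(1/24095) = -13117/11884 + 1/245552145 = -3220907474081/2918141691180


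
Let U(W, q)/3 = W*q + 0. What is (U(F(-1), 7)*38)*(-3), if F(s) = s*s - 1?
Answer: 0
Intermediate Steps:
F(s) = -1 + s² (F(s) = s² - 1 = -1 + s²)
U(W, q) = 3*W*q (U(W, q) = 3*(W*q + 0) = 3*(W*q) = 3*W*q)
(U(F(-1), 7)*38)*(-3) = ((3*(-1 + (-1)²)*7)*38)*(-3) = ((3*(-1 + 1)*7)*38)*(-3) = ((3*0*7)*38)*(-3) = (0*38)*(-3) = 0*(-3) = 0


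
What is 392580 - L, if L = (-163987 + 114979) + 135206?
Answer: 306382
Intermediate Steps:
L = 86198 (L = -49008 + 135206 = 86198)
392580 - L = 392580 - 1*86198 = 392580 - 86198 = 306382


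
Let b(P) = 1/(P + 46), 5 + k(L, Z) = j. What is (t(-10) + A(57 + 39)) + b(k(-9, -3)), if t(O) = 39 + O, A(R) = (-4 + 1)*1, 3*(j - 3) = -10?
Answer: 3175/122 ≈ 26.025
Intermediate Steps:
j = -1/3 (j = 3 + (1/3)*(-10) = 3 - 10/3 = -1/3 ≈ -0.33333)
A(R) = -3 (A(R) = -3*1 = -3)
k(L, Z) = -16/3 (k(L, Z) = -5 - 1/3 = -16/3)
b(P) = 1/(46 + P)
(t(-10) + A(57 + 39)) + b(k(-9, -3)) = ((39 - 10) - 3) + 1/(46 - 16/3) = (29 - 3) + 1/(122/3) = 26 + 3/122 = 3175/122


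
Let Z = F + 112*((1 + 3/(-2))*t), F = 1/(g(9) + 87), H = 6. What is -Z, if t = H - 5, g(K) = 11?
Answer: 5487/98 ≈ 55.990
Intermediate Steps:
t = 1 (t = 6 - 5 = 1)
F = 1/98 (F = 1/(11 + 87) = 1/98 ≈ 0.010204)
Z = -5487/98 (Z = 1/98 + 112*((1 + 3/(-2))*1) = 1/98 + 112*((1 + 3*(-½))*1) = 1/98 + 112*((1 - 3/2)*1) = 1/98 + 112*(-½*1) = 1/98 + 112*(-½) = 1/98 - 56 = -5487/98 ≈ -55.990)
-Z = -1*(-5487/98) = 5487/98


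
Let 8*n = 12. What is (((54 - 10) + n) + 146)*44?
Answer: 8426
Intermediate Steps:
n = 3/2 (n = (⅛)*12 = 3/2 ≈ 1.5000)
(((54 - 10) + n) + 146)*44 = (((54 - 10) + 3/2) + 146)*44 = ((44 + 3/2) + 146)*44 = (91/2 + 146)*44 = (383/2)*44 = 8426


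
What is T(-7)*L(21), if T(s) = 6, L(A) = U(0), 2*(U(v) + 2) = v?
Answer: -12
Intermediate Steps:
U(v) = -2 + v/2
L(A) = -2 (L(A) = -2 + (½)*0 = -2 + 0 = -2)
T(-7)*L(21) = 6*(-2) = -12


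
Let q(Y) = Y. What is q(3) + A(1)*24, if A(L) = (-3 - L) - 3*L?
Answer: -165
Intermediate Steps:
A(L) = -3 - 4*L
q(3) + A(1)*24 = 3 + (-3 - 4*1)*24 = 3 + (-3 - 4)*24 = 3 - 7*24 = 3 - 168 = -165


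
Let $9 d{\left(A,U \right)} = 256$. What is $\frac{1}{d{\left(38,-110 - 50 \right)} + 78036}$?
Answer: $\frac{9}{702580} \approx 1.281 \cdot 10^{-5}$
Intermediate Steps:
$d{\left(A,U \right)} = \frac{256}{9}$ ($d{\left(A,U \right)} = \frac{1}{9} \cdot 256 = \frac{256}{9}$)
$\frac{1}{d{\left(38,-110 - 50 \right)} + 78036} = \frac{1}{\frac{256}{9} + 78036} = \frac{1}{\frac{702580}{9}} = \frac{9}{702580}$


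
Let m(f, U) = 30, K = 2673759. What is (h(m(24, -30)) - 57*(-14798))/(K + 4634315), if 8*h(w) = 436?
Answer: 1687081/14616148 ≈ 0.11543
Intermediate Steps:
h(w) = 109/2 (h(w) = (⅛)*436 = 109/2)
(h(m(24, -30)) - 57*(-14798))/(K + 4634315) = (109/2 - 57*(-14798))/(2673759 + 4634315) = (109/2 + 843486)/7308074 = (1687081/2)*(1/7308074) = 1687081/14616148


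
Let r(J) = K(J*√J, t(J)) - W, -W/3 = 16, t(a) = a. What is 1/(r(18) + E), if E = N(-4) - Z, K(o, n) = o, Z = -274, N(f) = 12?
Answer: 167/52862 - 27*√2/52862 ≈ 0.0024368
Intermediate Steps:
W = -48 (W = -3*16 = -48)
r(J) = 48 + J^(3/2) (r(J) = J*√J - 1*(-48) = J^(3/2) + 48 = 48 + J^(3/2))
E = 286 (E = 12 - 1*(-274) = 12 + 274 = 286)
1/(r(18) + E) = 1/((48 + 18^(3/2)) + 286) = 1/((48 + 54*√2) + 286) = 1/(334 + 54*√2)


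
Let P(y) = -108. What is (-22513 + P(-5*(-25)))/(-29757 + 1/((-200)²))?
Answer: 904840000/1190279999 ≈ 0.76019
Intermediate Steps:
(-22513 + P(-5*(-25)))/(-29757 + 1/((-200)²)) = (-22513 - 108)/(-29757 + 1/((-200)²)) = -22621/(-29757 + 1/40000) = -22621/(-1190279999/40000) = -22621*(-40000/1190279999) = 904840000/1190279999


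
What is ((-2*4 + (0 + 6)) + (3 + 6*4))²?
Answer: 625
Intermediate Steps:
((-2*4 + (0 + 6)) + (3 + 6*4))² = ((-8 + 6) + (3 + 24))² = (-2 + 27)² = 25² = 625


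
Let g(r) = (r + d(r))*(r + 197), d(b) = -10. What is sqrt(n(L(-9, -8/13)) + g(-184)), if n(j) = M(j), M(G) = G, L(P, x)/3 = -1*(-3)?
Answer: I*sqrt(2513) ≈ 50.13*I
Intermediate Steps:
L(P, x) = 9 (L(P, x) = 3*(-1*(-3)) = 3*3 = 9)
g(r) = (-10 + r)*(197 + r) (g(r) = (r - 10)*(r + 197) = (-10 + r)*(197 + r))
n(j) = j
sqrt(n(L(-9, -8/13)) + g(-184)) = sqrt(9 + (-1970 + (-184)**2 + 187*(-184))) = sqrt(9 + (-1970 + 33856 - 34408)) = sqrt(9 - 2522) = sqrt(-2513) = I*sqrt(2513)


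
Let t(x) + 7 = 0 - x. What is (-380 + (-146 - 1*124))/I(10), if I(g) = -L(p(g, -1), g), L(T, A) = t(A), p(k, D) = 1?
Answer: -650/17 ≈ -38.235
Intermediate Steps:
t(x) = -7 - x (t(x) = -7 + (0 - x) = -7 - x)
L(T, A) = -7 - A
I(g) = 7 + g (I(g) = -(-7 - g) = 7 + g)
(-380 + (-146 - 1*124))/I(10) = (-380 + (-146 - 1*124))/(7 + 10) = (-380 + (-146 - 124))/17 = (-380 - 270)*(1/17) = -650*1/17 = -650/17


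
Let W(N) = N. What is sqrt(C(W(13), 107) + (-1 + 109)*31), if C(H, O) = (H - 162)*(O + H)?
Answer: 2*I*sqrt(3633) ≈ 120.55*I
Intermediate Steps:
C(H, O) = (-162 + H)*(H + O)
sqrt(C(W(13), 107) + (-1 + 109)*31) = sqrt((13**2 - 162*13 - 162*107 + 13*107) + (-1 + 109)*31) = sqrt((169 - 2106 - 17334 + 1391) + 108*31) = sqrt(-17880 + 3348) = sqrt(-14532) = 2*I*sqrt(3633)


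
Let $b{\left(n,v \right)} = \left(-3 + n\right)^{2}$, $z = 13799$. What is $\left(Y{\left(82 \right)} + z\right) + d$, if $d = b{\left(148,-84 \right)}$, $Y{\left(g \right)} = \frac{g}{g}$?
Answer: $34825$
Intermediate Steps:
$Y{\left(g \right)} = 1$
$d = 21025$ ($d = \left(-3 + 148\right)^{2} = 145^{2} = 21025$)
$\left(Y{\left(82 \right)} + z\right) + d = \left(1 + 13799\right) + 21025 = 13800 + 21025 = 34825$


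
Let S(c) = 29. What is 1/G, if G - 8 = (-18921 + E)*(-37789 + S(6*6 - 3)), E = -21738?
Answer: 1/1535283848 ≈ 6.5135e-10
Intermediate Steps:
G = 1535283848 (G = 8 + (-18921 - 21738)*(-37789 + 29) = 8 - 40659*(-37760) = 8 + 1535283840 = 1535283848)
1/G = 1/1535283848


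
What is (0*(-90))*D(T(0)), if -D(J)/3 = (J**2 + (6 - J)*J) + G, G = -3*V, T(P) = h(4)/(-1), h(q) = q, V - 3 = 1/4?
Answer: 0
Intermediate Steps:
V = 13/4 (V = 3 + 1/4 = 13/4 ≈ 3.2500)
T(P) = -4 (T(P) = 4/(-1) = 4*(-1) = -4)
G = -39/4 (G = -3*13/4 = -39/4 ≈ -9.7500)
D(J) = 117/4 - 3*J**2 - 3*J*(6 - J) (D(J) = -3*((J**2 + (6 - J)*J) - 39/4) = -3*((J**2 + J*(6 - J)) - 39/4) = -3*(-39/4 + J**2 + J*(6 - J)) = 117/4 - 3*J**2 - 3*J*(6 - J))
(0*(-90))*D(T(0)) = (0*(-90))*(117/4 - 18*(-4)) = 0*(117/4 + 72) = 0*(405/4) = 0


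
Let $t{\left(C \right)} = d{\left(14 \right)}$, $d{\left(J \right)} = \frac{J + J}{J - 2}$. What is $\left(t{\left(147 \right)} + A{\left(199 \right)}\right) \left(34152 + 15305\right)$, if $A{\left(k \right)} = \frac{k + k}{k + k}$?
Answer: $\frac{494570}{3} \approx 1.6486 \cdot 10^{5}$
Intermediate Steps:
$d{\left(J \right)} = \frac{2 J}{-2 + J}$
$t{\left(C \right)} = \frac{7}{3}$ ($t{\left(C \right)} = 2 \cdot 14 \frac{1}{-2 + 14} = 2 \cdot 14 \cdot \frac{1}{12} = \frac{7}{3}$)
$A{\left(k \right)} = 1$ ($A{\left(k \right)} = \frac{2 k}{2 k} = 2 k \frac{1}{2 k} = 1$)
$\left(t{\left(147 \right)} + A{\left(199 \right)}\right) \left(34152 + 15305\right) = \left(\frac{7}{3} + 1\right) \left(34152 + 15305\right) = \frac{10}{3} \cdot 49457 = \frac{494570}{3}$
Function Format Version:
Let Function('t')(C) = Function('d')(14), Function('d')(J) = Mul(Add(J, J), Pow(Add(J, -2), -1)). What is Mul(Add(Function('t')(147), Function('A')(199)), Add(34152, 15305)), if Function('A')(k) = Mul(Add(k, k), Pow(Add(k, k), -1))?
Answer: Rational(494570, 3) ≈ 1.6486e+5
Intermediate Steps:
Function('d')(J) = Mul(2, J, Pow(Add(-2, J), -1)) (Function('d')(J) = Mul(Mul(2, J), Pow(Add(-2, J), -1)) = Mul(2, J, Pow(Add(-2, J), -1)))
Function('t')(C) = Rational(7, 3) (Function('t')(C) = Mul(2, 14, Pow(Add(-2, 14), -1)) = Mul(2, 14, Pow(12, -1)) = Mul(2, 14, Rational(1, 12)) = Rational(7, 3))
Function('A')(k) = 1 (Function('A')(k) = Mul(Mul(2, k), Pow(Mul(2, k), -1)) = Mul(Mul(2, k), Mul(Rational(1, 2), Pow(k, -1))) = 1)
Mul(Add(Function('t')(147), Function('A')(199)), Add(34152, 15305)) = Mul(Add(Rational(7, 3), 1), Add(34152, 15305)) = Mul(Rational(10, 3), 49457) = Rational(494570, 3)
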